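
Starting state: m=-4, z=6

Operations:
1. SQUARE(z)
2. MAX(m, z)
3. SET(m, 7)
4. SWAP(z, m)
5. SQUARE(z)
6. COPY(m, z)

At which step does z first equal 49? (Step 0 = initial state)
Step 5

Tracing z:
Initial: z = 6
After step 1: z = 36
After step 2: z = 36
After step 3: z = 36
After step 4: z = 7
After step 5: z = 49 ← first occurrence
After step 6: z = 49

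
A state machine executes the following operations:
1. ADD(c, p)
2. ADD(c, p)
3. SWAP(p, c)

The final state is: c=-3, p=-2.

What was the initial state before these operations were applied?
c=4, p=-3

Working backwards:
Final state: c=-3, p=-2
Before step 3 (SWAP(p, c)): c=-2, p=-3
Before step 2 (ADD(c, p)): c=1, p=-3
Before step 1 (ADD(c, p)): c=4, p=-3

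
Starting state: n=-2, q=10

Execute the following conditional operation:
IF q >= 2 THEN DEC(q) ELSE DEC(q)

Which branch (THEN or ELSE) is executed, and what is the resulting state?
Branch: THEN, Final state: n=-2, q=9

Evaluating condition: q >= 2
q = 10
Condition is True, so THEN branch executes
After DEC(q): n=-2, q=9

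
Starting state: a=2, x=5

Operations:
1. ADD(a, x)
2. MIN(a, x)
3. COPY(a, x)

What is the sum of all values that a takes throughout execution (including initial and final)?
19

Values of a at each step:
Initial: a = 2
After step 1: a = 7
After step 2: a = 5
After step 3: a = 5
Sum = 2 + 7 + 5 + 5 = 19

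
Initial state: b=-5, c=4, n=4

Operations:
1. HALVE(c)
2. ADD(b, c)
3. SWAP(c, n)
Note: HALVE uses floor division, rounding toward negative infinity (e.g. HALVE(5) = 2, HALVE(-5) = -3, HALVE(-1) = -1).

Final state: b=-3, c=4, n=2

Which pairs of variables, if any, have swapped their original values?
None

Comparing initial and final values:
c: 4 → 4
b: -5 → -3
n: 4 → 2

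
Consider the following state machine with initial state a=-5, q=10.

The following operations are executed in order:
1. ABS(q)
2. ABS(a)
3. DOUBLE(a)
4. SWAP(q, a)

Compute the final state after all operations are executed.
{a: 10, q: 10}

Step-by-step execution:
Initial: a=-5, q=10
After step 1 (ABS(q)): a=-5, q=10
After step 2 (ABS(a)): a=5, q=10
After step 3 (DOUBLE(a)): a=10, q=10
After step 4 (SWAP(q, a)): a=10, q=10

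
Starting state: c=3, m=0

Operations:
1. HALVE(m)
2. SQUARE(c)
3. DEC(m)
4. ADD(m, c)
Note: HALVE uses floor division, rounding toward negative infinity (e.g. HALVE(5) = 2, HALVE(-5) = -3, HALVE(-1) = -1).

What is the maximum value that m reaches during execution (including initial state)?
8

Values of m at each step:
Initial: m = 0
After step 1: m = 0
After step 2: m = 0
After step 3: m = -1
After step 4: m = 8 ← maximum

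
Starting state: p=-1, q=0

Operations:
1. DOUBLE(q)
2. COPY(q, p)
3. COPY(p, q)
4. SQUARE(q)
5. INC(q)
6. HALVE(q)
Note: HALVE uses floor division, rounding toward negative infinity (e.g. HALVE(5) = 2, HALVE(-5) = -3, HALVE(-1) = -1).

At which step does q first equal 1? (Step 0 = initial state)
Step 4

Tracing q:
Initial: q = 0
After step 1: q = 0
After step 2: q = -1
After step 3: q = -1
After step 4: q = 1 ← first occurrence
After step 5: q = 2
After step 6: q = 1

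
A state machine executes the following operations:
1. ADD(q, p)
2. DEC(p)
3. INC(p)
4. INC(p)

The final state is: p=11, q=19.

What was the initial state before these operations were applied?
p=10, q=9

Working backwards:
Final state: p=11, q=19
Before step 4 (INC(p)): p=10, q=19
Before step 3 (INC(p)): p=9, q=19
Before step 2 (DEC(p)): p=10, q=19
Before step 1 (ADD(q, p)): p=10, q=9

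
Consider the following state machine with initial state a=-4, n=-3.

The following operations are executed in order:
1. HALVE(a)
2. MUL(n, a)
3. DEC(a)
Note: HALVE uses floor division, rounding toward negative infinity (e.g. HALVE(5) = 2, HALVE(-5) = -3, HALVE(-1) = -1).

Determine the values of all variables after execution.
{a: -3, n: 6}

Step-by-step execution:
Initial: a=-4, n=-3
After step 1 (HALVE(a)): a=-2, n=-3
After step 2 (MUL(n, a)): a=-2, n=6
After step 3 (DEC(a)): a=-3, n=6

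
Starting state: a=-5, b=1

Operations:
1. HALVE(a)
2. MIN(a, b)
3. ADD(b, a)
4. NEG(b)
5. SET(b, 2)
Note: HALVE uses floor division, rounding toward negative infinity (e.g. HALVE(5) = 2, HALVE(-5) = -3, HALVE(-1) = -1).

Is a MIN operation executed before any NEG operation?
Yes

First MIN: step 2
First NEG: step 4
Since 2 < 4, MIN comes first.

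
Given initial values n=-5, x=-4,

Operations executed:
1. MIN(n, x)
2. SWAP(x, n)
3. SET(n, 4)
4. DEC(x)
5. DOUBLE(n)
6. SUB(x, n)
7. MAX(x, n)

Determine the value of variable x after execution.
x = 8

Tracing execution:
Step 1: MIN(n, x) → x = -4
Step 2: SWAP(x, n) → x = -5
Step 3: SET(n, 4) → x = -5
Step 4: DEC(x) → x = -6
Step 5: DOUBLE(n) → x = -6
Step 6: SUB(x, n) → x = -14
Step 7: MAX(x, n) → x = 8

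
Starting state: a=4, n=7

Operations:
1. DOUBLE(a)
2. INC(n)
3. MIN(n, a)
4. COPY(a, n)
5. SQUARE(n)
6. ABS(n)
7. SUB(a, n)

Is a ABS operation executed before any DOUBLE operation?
No

First ABS: step 6
First DOUBLE: step 1
Since 6 > 1, DOUBLE comes first.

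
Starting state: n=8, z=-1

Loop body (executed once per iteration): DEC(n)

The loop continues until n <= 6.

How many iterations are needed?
2

Tracing iterations:
Initial: n=8, z=-1
After iteration 1: n=7, z=-1
After iteration 2: n=6, z=-1
n <= 6 now holds, so the loop exits after 2 iterations.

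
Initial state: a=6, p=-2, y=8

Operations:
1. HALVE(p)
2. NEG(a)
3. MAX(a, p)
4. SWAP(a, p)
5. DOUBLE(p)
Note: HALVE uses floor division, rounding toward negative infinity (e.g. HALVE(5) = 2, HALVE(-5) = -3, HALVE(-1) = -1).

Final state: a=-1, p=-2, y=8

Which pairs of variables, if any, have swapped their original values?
None

Comparing initial and final values:
p: -2 → -2
y: 8 → 8
a: 6 → -1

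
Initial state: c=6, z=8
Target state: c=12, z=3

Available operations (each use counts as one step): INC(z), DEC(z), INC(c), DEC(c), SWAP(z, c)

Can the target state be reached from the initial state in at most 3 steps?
No

The target state cannot be reached within 3 steps.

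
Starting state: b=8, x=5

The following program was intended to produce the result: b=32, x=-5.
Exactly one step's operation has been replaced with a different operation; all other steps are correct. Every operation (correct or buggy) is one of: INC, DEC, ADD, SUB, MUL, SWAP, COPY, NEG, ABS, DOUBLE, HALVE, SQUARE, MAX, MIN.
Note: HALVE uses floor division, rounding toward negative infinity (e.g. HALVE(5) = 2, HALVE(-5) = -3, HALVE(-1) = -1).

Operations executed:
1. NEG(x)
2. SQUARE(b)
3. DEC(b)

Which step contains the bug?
Step 3

Trace with buggy code:
Initial: b=8, x=5
After step 1: b=8, x=-5
After step 2: b=64, x=-5
After step 3: b=63, x=-5
Actual final b=63, x=-5 ≠ expected b=32, x=-5.
Step 3 is the only position where a single-operation replacement can produce the expected result.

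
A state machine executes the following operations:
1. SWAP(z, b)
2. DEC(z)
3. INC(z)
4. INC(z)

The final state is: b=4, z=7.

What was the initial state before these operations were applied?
b=6, z=4

Working backwards:
Final state: b=4, z=7
Before step 4 (INC(z)): b=4, z=6
Before step 3 (INC(z)): b=4, z=5
Before step 2 (DEC(z)): b=4, z=6
Before step 1 (SWAP(z, b)): b=6, z=4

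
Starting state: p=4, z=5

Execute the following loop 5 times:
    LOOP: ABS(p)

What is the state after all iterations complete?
p=4, z=5

Iteration trace:
Start: p=4, z=5
After iteration 1: p=4, z=5
After iteration 2: p=4, z=5
After iteration 3: p=4, z=5
After iteration 4: p=4, z=5
After iteration 5: p=4, z=5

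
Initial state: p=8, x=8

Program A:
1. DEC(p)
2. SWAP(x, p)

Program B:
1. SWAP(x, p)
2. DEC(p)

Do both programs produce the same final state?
No

Program A final state: p=8, x=7
Program B final state: p=7, x=8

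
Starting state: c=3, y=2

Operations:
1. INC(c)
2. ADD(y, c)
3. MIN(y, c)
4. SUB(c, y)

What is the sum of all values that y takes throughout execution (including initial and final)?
18

Values of y at each step:
Initial: y = 2
After step 1: y = 2
After step 2: y = 6
After step 3: y = 4
After step 4: y = 4
Sum = 2 + 2 + 6 + 4 + 4 = 18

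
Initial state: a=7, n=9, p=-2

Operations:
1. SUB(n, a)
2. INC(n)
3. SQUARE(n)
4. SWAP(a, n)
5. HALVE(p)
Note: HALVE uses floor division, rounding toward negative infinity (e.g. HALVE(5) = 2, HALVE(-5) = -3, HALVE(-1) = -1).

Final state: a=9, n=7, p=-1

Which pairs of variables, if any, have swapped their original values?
(a, n)

Comparing initial and final values:
a: 7 → 9
n: 9 → 7
p: -2 → -1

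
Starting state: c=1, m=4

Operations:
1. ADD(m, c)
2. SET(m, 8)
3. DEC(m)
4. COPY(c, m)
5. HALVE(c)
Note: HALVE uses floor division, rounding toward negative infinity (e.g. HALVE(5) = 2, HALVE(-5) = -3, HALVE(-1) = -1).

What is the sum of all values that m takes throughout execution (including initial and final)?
38

Values of m at each step:
Initial: m = 4
After step 1: m = 5
After step 2: m = 8
After step 3: m = 7
After step 4: m = 7
After step 5: m = 7
Sum = 4 + 5 + 8 + 7 + 7 + 7 = 38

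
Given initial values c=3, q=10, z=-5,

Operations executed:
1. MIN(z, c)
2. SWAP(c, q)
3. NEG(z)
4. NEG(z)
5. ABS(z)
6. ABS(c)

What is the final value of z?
z = 5

Tracing execution:
Step 1: MIN(z, c) → z = -5
Step 2: SWAP(c, q) → z = -5
Step 3: NEG(z) → z = 5
Step 4: NEG(z) → z = -5
Step 5: ABS(z) → z = 5
Step 6: ABS(c) → z = 5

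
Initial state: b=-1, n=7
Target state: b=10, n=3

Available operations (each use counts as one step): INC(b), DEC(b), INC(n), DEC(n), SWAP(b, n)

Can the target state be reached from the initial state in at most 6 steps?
No

The target state cannot be reached within 6 steps.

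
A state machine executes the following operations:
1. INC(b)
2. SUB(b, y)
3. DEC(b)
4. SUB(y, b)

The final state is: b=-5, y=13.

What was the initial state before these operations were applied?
b=3, y=8

Working backwards:
Final state: b=-5, y=13
Before step 4 (SUB(y, b)): b=-5, y=8
Before step 3 (DEC(b)): b=-4, y=8
Before step 2 (SUB(b, y)): b=4, y=8
Before step 1 (INC(b)): b=3, y=8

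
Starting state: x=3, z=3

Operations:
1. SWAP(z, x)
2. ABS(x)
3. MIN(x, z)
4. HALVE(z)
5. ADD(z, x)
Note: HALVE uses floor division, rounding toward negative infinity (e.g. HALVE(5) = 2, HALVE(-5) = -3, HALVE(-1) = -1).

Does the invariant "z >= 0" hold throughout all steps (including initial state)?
Yes

The invariant holds at every step.

State at each step:
Initial: x=3, z=3
After step 1: x=3, z=3
After step 2: x=3, z=3
After step 3: x=3, z=3
After step 4: x=3, z=1
After step 5: x=3, z=4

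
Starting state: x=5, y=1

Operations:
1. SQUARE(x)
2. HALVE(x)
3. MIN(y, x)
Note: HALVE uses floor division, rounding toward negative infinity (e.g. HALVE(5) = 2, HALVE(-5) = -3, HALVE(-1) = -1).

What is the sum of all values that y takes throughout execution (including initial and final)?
4

Values of y at each step:
Initial: y = 1
After step 1: y = 1
After step 2: y = 1
After step 3: y = 1
Sum = 1 + 1 + 1 + 1 = 4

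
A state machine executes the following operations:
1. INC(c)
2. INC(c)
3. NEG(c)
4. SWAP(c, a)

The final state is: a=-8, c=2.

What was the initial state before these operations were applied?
a=2, c=6

Working backwards:
Final state: a=-8, c=2
Before step 4 (SWAP(c, a)): a=2, c=-8
Before step 3 (NEG(c)): a=2, c=8
Before step 2 (INC(c)): a=2, c=7
Before step 1 (INC(c)): a=2, c=6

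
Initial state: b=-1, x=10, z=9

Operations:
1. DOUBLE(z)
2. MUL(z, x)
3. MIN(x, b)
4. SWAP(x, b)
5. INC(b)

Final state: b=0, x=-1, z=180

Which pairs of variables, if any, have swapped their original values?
None

Comparing initial and final values:
b: -1 → 0
z: 9 → 180
x: 10 → -1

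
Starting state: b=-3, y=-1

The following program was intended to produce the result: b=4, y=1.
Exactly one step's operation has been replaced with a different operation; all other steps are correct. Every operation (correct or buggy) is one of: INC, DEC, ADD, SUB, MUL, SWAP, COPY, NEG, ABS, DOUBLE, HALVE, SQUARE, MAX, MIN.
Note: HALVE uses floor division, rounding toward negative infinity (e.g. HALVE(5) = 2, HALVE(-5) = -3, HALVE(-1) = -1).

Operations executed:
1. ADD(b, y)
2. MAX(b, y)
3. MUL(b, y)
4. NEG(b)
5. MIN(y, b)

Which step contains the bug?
Step 2

Trace with buggy code:
Initial: b=-3, y=-1
After step 1: b=-4, y=-1
After step 2: b=-1, y=-1
After step 3: b=1, y=-1
After step 4: b=-1, y=-1
After step 5: b=-1, y=-1
Actual final b=-1, y=-1 ≠ expected b=4, y=1.
Step 2 is the only position where a single-operation replacement can produce the expected result.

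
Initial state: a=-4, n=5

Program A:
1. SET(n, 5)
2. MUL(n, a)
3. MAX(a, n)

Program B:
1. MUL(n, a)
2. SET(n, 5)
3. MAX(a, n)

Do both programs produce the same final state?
No

Program A final state: a=-4, n=-20
Program B final state: a=5, n=5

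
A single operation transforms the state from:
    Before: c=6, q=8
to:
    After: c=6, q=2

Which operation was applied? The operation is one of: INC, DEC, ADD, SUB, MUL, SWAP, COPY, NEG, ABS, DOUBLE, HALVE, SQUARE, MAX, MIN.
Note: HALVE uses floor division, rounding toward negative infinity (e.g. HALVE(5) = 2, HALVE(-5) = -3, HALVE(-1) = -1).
SUB(q, c)

Analyzing the change:
Before: c=6, q=8
After: c=6, q=2
Variable q changed from 8 to 2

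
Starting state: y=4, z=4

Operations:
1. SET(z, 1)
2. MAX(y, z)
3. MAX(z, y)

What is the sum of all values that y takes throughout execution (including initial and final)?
16

Values of y at each step:
Initial: y = 4
After step 1: y = 4
After step 2: y = 4
After step 3: y = 4
Sum = 4 + 4 + 4 + 4 = 16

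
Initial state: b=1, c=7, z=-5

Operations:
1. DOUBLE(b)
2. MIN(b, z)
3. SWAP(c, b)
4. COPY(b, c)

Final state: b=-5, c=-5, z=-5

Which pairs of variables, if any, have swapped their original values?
None

Comparing initial and final values:
c: 7 → -5
b: 1 → -5
z: -5 → -5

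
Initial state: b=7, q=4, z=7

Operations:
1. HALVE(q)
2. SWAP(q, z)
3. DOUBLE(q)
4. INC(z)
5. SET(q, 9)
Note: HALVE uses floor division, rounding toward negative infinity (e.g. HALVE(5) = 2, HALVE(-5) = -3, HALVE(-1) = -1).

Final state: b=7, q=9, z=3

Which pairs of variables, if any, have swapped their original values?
None

Comparing initial and final values:
b: 7 → 7
z: 7 → 3
q: 4 → 9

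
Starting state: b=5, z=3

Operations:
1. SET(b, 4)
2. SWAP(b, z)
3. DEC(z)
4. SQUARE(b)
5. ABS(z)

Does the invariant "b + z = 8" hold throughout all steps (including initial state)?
No, violated after step 1

The invariant is violated after step 1.

State at each step:
Initial: b=5, z=3
After step 1: b=4, z=3
After step 2: b=3, z=4
After step 3: b=3, z=3
After step 4: b=9, z=3
After step 5: b=9, z=3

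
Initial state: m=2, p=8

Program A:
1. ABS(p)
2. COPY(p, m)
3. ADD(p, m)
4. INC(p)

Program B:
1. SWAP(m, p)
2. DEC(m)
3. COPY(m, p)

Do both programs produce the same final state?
No

Program A final state: m=2, p=5
Program B final state: m=2, p=2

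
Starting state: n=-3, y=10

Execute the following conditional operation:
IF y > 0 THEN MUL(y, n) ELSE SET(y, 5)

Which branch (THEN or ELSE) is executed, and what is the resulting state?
Branch: THEN, Final state: n=-3, y=-30

Evaluating condition: y > 0
y = 10
Condition is True, so THEN branch executes
After MUL(y, n): n=-3, y=-30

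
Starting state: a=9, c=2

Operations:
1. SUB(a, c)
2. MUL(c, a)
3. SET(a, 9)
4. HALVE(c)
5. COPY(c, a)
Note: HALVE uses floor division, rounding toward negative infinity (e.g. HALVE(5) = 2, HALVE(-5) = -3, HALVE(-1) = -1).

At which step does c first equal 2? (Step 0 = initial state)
Step 0

Tracing c:
Initial: c = 2 ← first occurrence
After step 1: c = 2
After step 2: c = 14
After step 3: c = 14
After step 4: c = 7
After step 5: c = 9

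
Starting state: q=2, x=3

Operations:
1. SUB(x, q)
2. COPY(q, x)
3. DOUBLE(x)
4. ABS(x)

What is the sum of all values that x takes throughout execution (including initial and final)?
9

Values of x at each step:
Initial: x = 3
After step 1: x = 1
After step 2: x = 1
After step 3: x = 2
After step 4: x = 2
Sum = 3 + 1 + 1 + 2 + 2 = 9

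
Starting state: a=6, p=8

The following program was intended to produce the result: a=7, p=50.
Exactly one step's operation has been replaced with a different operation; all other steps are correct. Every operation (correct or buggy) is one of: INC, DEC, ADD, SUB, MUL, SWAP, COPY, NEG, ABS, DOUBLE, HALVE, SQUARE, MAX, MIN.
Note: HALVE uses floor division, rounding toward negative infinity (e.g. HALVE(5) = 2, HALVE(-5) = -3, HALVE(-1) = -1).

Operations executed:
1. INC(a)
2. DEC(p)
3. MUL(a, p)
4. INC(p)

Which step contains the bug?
Step 3

Trace with buggy code:
Initial: a=6, p=8
After step 1: a=7, p=8
After step 2: a=7, p=7
After step 3: a=49, p=7
After step 4: a=49, p=8
Actual final a=49, p=8 ≠ expected a=7, p=50.
Step 3 is the only position where a single-operation replacement can produce the expected result.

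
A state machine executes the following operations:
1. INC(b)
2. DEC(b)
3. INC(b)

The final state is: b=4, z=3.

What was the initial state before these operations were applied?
b=3, z=3

Working backwards:
Final state: b=4, z=3
Before step 3 (INC(b)): b=3, z=3
Before step 2 (DEC(b)): b=4, z=3
Before step 1 (INC(b)): b=3, z=3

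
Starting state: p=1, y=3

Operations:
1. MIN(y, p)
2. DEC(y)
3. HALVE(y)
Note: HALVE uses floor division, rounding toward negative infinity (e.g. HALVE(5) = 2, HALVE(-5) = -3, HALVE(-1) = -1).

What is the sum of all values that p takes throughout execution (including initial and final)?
4

Values of p at each step:
Initial: p = 1
After step 1: p = 1
After step 2: p = 1
After step 3: p = 1
Sum = 1 + 1 + 1 + 1 = 4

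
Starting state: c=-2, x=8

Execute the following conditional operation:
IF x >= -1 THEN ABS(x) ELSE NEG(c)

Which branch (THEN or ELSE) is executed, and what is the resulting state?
Branch: THEN, Final state: c=-2, x=8

Evaluating condition: x >= -1
x = 8
Condition is True, so THEN branch executes
After ABS(x): c=-2, x=8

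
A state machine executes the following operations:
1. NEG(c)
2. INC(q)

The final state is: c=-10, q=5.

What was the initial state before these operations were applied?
c=10, q=4

Working backwards:
Final state: c=-10, q=5
Before step 2 (INC(q)): c=-10, q=4
Before step 1 (NEG(c)): c=10, q=4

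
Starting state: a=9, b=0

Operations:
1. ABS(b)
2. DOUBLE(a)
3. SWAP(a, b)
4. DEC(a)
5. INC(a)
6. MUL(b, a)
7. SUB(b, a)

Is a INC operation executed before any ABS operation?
No

First INC: step 5
First ABS: step 1
Since 5 > 1, ABS comes first.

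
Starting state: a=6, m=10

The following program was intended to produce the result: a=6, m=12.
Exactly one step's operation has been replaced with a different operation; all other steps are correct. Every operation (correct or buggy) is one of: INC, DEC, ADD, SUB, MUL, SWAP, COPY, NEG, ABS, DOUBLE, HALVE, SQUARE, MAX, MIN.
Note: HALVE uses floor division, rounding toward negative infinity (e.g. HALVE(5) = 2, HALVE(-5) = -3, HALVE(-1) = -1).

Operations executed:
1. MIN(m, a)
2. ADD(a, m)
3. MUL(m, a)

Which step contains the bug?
Step 3

Trace with buggy code:
Initial: a=6, m=10
After step 1: a=6, m=6
After step 2: a=12, m=6
After step 3: a=12, m=72
Actual final a=12, m=72 ≠ expected a=6, m=12.
Step 3 is the only position where a single-operation replacement can produce the expected result.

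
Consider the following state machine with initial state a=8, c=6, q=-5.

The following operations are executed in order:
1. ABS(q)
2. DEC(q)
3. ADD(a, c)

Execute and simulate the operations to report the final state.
{a: 14, c: 6, q: 4}

Step-by-step execution:
Initial: a=8, c=6, q=-5
After step 1 (ABS(q)): a=8, c=6, q=5
After step 2 (DEC(q)): a=8, c=6, q=4
After step 3 (ADD(a, c)): a=14, c=6, q=4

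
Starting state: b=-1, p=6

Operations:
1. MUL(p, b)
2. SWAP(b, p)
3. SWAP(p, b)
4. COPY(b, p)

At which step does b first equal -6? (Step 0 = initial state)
Step 2

Tracing b:
Initial: b = -1
After step 1: b = -1
After step 2: b = -6 ← first occurrence
After step 3: b = -1
After step 4: b = -6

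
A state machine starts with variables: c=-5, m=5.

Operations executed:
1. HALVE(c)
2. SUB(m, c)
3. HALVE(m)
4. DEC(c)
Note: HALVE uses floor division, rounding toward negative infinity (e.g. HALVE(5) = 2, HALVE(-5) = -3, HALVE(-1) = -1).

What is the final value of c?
c = -4

Tracing execution:
Step 1: HALVE(c) → c = -3
Step 2: SUB(m, c) → c = -3
Step 3: HALVE(m) → c = -3
Step 4: DEC(c) → c = -4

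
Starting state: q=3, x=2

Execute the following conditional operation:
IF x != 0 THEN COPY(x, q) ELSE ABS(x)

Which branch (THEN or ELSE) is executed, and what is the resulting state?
Branch: THEN, Final state: q=3, x=3

Evaluating condition: x != 0
x = 2
Condition is True, so THEN branch executes
After COPY(x, q): q=3, x=3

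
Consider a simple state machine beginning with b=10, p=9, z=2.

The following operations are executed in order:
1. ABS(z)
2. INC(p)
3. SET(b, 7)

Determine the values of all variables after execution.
{b: 7, p: 10, z: 2}

Step-by-step execution:
Initial: b=10, p=9, z=2
After step 1 (ABS(z)): b=10, p=9, z=2
After step 2 (INC(p)): b=10, p=10, z=2
After step 3 (SET(b, 7)): b=7, p=10, z=2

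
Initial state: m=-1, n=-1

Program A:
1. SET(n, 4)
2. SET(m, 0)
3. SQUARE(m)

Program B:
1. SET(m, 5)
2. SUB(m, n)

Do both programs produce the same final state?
No

Program A final state: m=0, n=4
Program B final state: m=6, n=-1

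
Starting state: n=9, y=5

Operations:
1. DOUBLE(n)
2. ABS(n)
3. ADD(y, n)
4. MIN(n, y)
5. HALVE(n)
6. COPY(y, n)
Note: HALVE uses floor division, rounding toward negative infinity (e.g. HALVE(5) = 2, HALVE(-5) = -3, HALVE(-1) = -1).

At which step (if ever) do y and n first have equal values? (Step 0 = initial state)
Step 6

y and n first become equal after step 6.

Comparing values at each step:
Initial: y=5, n=9
After step 1: y=5, n=18
After step 2: y=5, n=18
After step 3: y=23, n=18
After step 4: y=23, n=18
After step 5: y=23, n=9
After step 6: y=9, n=9 ← equal!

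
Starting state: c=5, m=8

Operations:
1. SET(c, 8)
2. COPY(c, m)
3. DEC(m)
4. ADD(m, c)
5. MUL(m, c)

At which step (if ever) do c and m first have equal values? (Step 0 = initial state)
Step 1

c and m first become equal after step 1.

Comparing values at each step:
Initial: c=5, m=8
After step 1: c=8, m=8 ← equal!
After step 2: c=8, m=8 ← equal!
After step 3: c=8, m=7
After step 4: c=8, m=15
After step 5: c=8, m=120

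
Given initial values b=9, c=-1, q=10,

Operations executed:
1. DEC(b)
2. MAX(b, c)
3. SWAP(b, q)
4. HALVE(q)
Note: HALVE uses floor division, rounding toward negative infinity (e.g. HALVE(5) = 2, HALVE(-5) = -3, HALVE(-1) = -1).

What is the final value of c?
c = -1

Tracing execution:
Step 1: DEC(b) → c = -1
Step 2: MAX(b, c) → c = -1
Step 3: SWAP(b, q) → c = -1
Step 4: HALVE(q) → c = -1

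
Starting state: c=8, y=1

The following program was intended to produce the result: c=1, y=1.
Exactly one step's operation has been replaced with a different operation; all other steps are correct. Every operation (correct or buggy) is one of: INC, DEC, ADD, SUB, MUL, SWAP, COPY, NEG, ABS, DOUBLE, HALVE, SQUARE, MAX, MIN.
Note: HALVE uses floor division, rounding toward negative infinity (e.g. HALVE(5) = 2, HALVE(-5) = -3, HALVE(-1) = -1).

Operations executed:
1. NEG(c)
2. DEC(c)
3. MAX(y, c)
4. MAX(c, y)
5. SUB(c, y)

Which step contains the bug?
Step 5

Trace with buggy code:
Initial: c=8, y=1
After step 1: c=-8, y=1
After step 2: c=-9, y=1
After step 3: c=-9, y=1
After step 4: c=1, y=1
After step 5: c=0, y=1
Actual final c=0, y=1 ≠ expected c=1, y=1.
Step 5 is the only position where a single-operation replacement can produce the expected result.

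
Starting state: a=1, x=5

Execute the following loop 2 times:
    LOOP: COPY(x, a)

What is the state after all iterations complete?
a=1, x=1

Iteration trace:
Start: a=1, x=5
After iteration 1: a=1, x=1
After iteration 2: a=1, x=1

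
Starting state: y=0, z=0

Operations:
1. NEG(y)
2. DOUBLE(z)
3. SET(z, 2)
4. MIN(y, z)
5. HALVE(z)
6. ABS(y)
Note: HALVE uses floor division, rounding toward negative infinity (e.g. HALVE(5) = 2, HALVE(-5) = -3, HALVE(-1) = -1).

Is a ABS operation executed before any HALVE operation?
No

First ABS: step 6
First HALVE: step 5
Since 6 > 5, HALVE comes first.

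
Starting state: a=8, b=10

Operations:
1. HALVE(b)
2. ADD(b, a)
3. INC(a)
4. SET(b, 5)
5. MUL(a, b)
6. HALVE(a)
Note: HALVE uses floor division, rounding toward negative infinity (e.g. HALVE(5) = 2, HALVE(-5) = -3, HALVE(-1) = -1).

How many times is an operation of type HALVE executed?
2

Counting HALVE operations:
Step 1: HALVE(b) ← HALVE
Step 6: HALVE(a) ← HALVE
Total: 2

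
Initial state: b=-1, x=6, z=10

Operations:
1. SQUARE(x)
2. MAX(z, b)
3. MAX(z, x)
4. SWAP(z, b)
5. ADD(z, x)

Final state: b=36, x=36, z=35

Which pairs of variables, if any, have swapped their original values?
None

Comparing initial and final values:
z: 10 → 35
b: -1 → 36
x: 6 → 36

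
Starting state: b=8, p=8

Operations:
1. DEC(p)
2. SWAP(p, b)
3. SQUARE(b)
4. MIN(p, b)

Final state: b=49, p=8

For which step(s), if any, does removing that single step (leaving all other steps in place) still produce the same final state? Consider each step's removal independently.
Step(s) 4

Testing removal of each single step:
Without step 1: final = b=64, p=8 (different)
Without step 2: final = b=64, p=7 (different)
Without step 3: final = b=7, p=7 (different)
Without step 4: final = b=49, p=8 (same)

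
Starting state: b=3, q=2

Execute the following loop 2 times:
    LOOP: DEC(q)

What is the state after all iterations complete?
b=3, q=0

Iteration trace:
Start: b=3, q=2
After iteration 1: b=3, q=1
After iteration 2: b=3, q=0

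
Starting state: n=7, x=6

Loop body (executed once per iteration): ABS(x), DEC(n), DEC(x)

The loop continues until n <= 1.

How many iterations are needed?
6

Tracing iterations:
Initial: n=7, x=6
After iteration 1: n=6, x=5
After iteration 2: n=5, x=4
After iteration 3: n=4, x=3
After iteration 4: n=3, x=2
After iteration 5: n=2, x=1
After iteration 6: n=1, x=0
n <= 1 now holds, so the loop exits after 6 iterations.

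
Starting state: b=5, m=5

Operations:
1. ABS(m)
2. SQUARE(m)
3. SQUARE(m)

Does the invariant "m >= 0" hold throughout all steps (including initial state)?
Yes

The invariant holds at every step.

State at each step:
Initial: b=5, m=5
After step 1: b=5, m=5
After step 2: b=5, m=25
After step 3: b=5, m=625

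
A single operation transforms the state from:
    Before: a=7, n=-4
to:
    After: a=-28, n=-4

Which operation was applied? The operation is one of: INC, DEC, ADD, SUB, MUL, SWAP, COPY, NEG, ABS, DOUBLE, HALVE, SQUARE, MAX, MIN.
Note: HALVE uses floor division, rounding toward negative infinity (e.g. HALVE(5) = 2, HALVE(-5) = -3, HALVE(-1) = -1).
MUL(a, n)

Analyzing the change:
Before: a=7, n=-4
After: a=-28, n=-4
Variable a changed from 7 to -28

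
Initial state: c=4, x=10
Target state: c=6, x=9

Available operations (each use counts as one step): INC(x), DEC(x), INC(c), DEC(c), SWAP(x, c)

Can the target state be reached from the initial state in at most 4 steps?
Yes

Path (3 steps): DEC(x) → INC(c) → INC(c)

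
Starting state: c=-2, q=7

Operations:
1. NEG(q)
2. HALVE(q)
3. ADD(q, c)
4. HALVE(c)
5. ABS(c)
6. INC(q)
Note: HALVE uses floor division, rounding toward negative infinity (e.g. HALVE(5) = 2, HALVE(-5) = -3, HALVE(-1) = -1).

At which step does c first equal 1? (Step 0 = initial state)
Step 5

Tracing c:
Initial: c = -2
After step 1: c = -2
After step 2: c = -2
After step 3: c = -2
After step 4: c = -1
After step 5: c = 1 ← first occurrence
After step 6: c = 1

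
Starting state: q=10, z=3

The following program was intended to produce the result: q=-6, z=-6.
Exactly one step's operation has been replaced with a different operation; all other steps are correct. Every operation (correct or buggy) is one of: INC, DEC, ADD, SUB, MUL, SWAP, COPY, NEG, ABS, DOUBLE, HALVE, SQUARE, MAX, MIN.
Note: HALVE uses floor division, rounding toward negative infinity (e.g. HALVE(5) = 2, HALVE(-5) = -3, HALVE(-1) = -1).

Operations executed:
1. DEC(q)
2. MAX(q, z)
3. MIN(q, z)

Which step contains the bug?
Step 2

Trace with buggy code:
Initial: q=10, z=3
After step 1: q=9, z=3
After step 2: q=9, z=3
After step 3: q=3, z=3
Actual final q=3, z=3 ≠ expected q=-6, z=-6.
Step 2 is the only position where a single-operation replacement can produce the expected result.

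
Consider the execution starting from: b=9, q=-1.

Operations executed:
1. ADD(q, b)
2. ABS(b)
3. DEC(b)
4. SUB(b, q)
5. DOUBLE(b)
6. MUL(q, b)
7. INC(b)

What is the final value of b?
b = 1

Tracing execution:
Step 1: ADD(q, b) → b = 9
Step 2: ABS(b) → b = 9
Step 3: DEC(b) → b = 8
Step 4: SUB(b, q) → b = 0
Step 5: DOUBLE(b) → b = 0
Step 6: MUL(q, b) → b = 0
Step 7: INC(b) → b = 1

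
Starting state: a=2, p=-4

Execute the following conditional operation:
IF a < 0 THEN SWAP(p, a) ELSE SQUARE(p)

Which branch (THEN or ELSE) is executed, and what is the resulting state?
Branch: ELSE, Final state: a=2, p=16

Evaluating condition: a < 0
a = 2
Condition is False, so ELSE branch executes
After SQUARE(p): a=2, p=16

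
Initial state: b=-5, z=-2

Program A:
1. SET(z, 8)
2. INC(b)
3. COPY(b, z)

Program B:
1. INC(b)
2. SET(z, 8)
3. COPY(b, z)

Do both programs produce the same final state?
Yes

Program A final state: b=8, z=8
Program B final state: b=8, z=8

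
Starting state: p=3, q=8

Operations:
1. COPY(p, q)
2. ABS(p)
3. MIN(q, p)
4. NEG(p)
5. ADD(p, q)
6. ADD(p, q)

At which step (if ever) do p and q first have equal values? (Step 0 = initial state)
Step 1

p and q first become equal after step 1.

Comparing values at each step:
Initial: p=3, q=8
After step 1: p=8, q=8 ← equal!
After step 2: p=8, q=8 ← equal!
After step 3: p=8, q=8 ← equal!
After step 4: p=-8, q=8
After step 5: p=0, q=8
After step 6: p=8, q=8 ← equal!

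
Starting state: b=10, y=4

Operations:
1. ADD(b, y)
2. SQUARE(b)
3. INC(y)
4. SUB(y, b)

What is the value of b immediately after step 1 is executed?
b = 14

Tracing b through execution:
Initial: b = 10
After step 1 (ADD(b, y)): b = 14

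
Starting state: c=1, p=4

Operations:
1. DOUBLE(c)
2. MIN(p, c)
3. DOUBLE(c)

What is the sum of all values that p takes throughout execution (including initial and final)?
12

Values of p at each step:
Initial: p = 4
After step 1: p = 4
After step 2: p = 2
After step 3: p = 2
Sum = 4 + 4 + 2 + 2 = 12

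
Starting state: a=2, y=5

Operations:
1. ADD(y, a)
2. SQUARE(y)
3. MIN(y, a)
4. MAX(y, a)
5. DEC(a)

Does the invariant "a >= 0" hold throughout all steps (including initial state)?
Yes

The invariant holds at every step.

State at each step:
Initial: a=2, y=5
After step 1: a=2, y=7
After step 2: a=2, y=49
After step 3: a=2, y=2
After step 4: a=2, y=2
After step 5: a=1, y=2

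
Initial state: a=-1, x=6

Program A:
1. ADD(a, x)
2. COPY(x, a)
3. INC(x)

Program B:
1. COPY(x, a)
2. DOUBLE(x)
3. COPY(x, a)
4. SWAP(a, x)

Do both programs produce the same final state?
No

Program A final state: a=5, x=6
Program B final state: a=-1, x=-1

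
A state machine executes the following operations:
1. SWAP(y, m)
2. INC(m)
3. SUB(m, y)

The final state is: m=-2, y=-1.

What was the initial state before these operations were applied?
m=-1, y=-4

Working backwards:
Final state: m=-2, y=-1
Before step 3 (SUB(m, y)): m=-3, y=-1
Before step 2 (INC(m)): m=-4, y=-1
Before step 1 (SWAP(y, m)): m=-1, y=-4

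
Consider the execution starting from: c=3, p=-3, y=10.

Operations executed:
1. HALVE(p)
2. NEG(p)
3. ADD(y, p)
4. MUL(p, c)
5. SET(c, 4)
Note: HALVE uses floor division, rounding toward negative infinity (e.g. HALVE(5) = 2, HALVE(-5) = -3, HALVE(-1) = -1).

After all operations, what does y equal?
y = 12

Tracing execution:
Step 1: HALVE(p) → y = 10
Step 2: NEG(p) → y = 10
Step 3: ADD(y, p) → y = 12
Step 4: MUL(p, c) → y = 12
Step 5: SET(c, 4) → y = 12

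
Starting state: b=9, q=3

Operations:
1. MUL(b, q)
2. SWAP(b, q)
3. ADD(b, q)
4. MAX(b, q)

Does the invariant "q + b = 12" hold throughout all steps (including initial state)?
No, violated after step 1

The invariant is violated after step 1.

State at each step:
Initial: b=9, q=3
After step 1: b=27, q=3
After step 2: b=3, q=27
After step 3: b=30, q=27
After step 4: b=30, q=27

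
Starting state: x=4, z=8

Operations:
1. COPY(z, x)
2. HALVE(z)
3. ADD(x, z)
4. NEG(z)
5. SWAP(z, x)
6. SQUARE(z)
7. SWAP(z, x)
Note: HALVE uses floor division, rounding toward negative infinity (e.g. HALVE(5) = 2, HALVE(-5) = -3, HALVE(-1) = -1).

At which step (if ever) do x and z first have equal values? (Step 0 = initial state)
Step 1

x and z first become equal after step 1.

Comparing values at each step:
Initial: x=4, z=8
After step 1: x=4, z=4 ← equal!
After step 2: x=4, z=2
After step 3: x=6, z=2
After step 4: x=6, z=-2
After step 5: x=-2, z=6
After step 6: x=-2, z=36
After step 7: x=36, z=-2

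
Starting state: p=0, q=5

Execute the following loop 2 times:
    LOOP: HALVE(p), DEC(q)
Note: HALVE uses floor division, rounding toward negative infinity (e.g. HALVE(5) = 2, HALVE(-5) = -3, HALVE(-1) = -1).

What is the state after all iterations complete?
p=0, q=3

Iteration trace:
Start: p=0, q=5
After iteration 1: p=0, q=4
After iteration 2: p=0, q=3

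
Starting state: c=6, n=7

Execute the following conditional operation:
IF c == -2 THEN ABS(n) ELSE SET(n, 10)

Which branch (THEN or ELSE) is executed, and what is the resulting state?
Branch: ELSE, Final state: c=6, n=10

Evaluating condition: c == -2
c = 6
Condition is False, so ELSE branch executes
After SET(n, 10): c=6, n=10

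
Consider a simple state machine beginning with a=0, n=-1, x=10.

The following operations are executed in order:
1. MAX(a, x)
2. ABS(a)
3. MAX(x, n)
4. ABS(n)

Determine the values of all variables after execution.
{a: 10, n: 1, x: 10}

Step-by-step execution:
Initial: a=0, n=-1, x=10
After step 1 (MAX(a, x)): a=10, n=-1, x=10
After step 2 (ABS(a)): a=10, n=-1, x=10
After step 3 (MAX(x, n)): a=10, n=-1, x=10
After step 4 (ABS(n)): a=10, n=1, x=10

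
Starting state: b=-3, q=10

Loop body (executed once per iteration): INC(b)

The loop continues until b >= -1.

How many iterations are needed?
2

Tracing iterations:
Initial: b=-3, q=10
After iteration 1: b=-2, q=10
After iteration 2: b=-1, q=10
b >= -1 now holds, so the loop exits after 2 iterations.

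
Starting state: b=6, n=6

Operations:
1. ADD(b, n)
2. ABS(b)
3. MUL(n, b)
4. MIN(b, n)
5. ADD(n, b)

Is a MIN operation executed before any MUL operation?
No

First MIN: step 4
First MUL: step 3
Since 4 > 3, MUL comes first.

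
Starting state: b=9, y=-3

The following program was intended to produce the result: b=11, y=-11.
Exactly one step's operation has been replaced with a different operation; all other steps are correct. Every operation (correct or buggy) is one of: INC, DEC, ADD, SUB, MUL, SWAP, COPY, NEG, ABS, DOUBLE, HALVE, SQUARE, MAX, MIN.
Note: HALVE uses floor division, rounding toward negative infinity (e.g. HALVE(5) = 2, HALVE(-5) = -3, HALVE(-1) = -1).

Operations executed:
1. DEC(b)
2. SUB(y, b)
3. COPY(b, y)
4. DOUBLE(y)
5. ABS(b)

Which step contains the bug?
Step 4

Trace with buggy code:
Initial: b=9, y=-3
After step 1: b=8, y=-3
After step 2: b=8, y=-11
After step 3: b=-11, y=-11
After step 4: b=-11, y=-22
After step 5: b=11, y=-22
Actual final b=11, y=-22 ≠ expected b=11, y=-11.
Step 4 is the only position where a single-operation replacement can produce the expected result.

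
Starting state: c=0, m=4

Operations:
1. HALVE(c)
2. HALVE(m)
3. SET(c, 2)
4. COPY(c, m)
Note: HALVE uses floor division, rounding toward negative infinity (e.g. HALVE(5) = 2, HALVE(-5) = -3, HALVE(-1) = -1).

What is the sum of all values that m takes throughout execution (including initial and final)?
14

Values of m at each step:
Initial: m = 4
After step 1: m = 4
After step 2: m = 2
After step 3: m = 2
After step 4: m = 2
Sum = 4 + 4 + 2 + 2 + 2 = 14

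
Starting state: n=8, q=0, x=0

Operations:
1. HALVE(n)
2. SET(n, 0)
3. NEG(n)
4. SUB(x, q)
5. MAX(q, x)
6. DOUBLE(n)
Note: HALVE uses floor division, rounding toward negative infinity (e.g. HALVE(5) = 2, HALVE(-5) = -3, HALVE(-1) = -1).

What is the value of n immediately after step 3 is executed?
n = 0

Tracing n through execution:
Initial: n = 8
After step 1 (HALVE(n)): n = 4
After step 2 (SET(n, 0)): n = 0
After step 3 (NEG(n)): n = 0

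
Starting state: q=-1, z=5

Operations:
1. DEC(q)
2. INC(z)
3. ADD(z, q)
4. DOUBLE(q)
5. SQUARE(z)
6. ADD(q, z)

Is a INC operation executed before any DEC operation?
No

First INC: step 2
First DEC: step 1
Since 2 > 1, DEC comes first.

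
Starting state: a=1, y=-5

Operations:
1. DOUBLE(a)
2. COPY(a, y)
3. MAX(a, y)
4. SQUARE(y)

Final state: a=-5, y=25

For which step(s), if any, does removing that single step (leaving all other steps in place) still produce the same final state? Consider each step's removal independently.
Step(s) 1, 3

Testing removal of each single step:
Without step 1: final = a=-5, y=25 (same)
Without step 2: final = a=2, y=25 (different)
Without step 3: final = a=-5, y=25 (same)
Without step 4: final = a=-5, y=-5 (different)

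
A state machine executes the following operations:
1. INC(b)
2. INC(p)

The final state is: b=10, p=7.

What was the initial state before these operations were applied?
b=9, p=6

Working backwards:
Final state: b=10, p=7
Before step 2 (INC(p)): b=10, p=6
Before step 1 (INC(b)): b=9, p=6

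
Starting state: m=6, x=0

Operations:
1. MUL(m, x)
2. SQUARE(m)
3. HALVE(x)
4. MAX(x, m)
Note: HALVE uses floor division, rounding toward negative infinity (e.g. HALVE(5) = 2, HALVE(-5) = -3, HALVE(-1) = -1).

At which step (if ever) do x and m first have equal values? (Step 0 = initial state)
Step 1

x and m first become equal after step 1.

Comparing values at each step:
Initial: x=0, m=6
After step 1: x=0, m=0 ← equal!
After step 2: x=0, m=0 ← equal!
After step 3: x=0, m=0 ← equal!
After step 4: x=0, m=0 ← equal!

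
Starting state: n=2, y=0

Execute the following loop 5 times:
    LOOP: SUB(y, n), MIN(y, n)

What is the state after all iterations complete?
n=2, y=-10

Iteration trace:
Start: n=2, y=0
After iteration 1: n=2, y=-2
After iteration 2: n=2, y=-4
After iteration 3: n=2, y=-6
After iteration 4: n=2, y=-8
After iteration 5: n=2, y=-10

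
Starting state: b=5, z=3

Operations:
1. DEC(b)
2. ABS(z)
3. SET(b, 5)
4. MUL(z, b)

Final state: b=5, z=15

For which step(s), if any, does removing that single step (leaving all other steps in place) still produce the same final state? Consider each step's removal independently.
Step(s) 1, 2

Testing removal of each single step:
Without step 1: final = b=5, z=15 (same)
Without step 2: final = b=5, z=15 (same)
Without step 3: final = b=4, z=12 (different)
Without step 4: final = b=5, z=3 (different)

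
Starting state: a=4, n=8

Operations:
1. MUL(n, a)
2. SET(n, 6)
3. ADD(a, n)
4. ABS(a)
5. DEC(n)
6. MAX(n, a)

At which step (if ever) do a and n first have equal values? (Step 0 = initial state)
Step 6

a and n first become equal after step 6.

Comparing values at each step:
Initial: a=4, n=8
After step 1: a=4, n=32
After step 2: a=4, n=6
After step 3: a=10, n=6
After step 4: a=10, n=6
After step 5: a=10, n=5
After step 6: a=10, n=10 ← equal!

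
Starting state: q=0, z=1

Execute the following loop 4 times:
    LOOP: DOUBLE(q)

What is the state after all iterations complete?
q=0, z=1

Iteration trace:
Start: q=0, z=1
After iteration 1: q=0, z=1
After iteration 2: q=0, z=1
After iteration 3: q=0, z=1
After iteration 4: q=0, z=1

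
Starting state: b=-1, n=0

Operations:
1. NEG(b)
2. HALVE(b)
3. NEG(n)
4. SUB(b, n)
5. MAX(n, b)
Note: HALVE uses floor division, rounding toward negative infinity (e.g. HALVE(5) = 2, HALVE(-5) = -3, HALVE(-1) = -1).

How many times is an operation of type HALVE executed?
1

Counting HALVE operations:
Step 2: HALVE(b) ← HALVE
Total: 1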